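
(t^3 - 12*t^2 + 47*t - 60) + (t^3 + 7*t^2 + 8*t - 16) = 2*t^3 - 5*t^2 + 55*t - 76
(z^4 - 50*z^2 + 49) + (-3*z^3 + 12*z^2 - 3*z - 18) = z^4 - 3*z^3 - 38*z^2 - 3*z + 31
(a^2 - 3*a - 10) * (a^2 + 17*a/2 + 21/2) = a^4 + 11*a^3/2 - 25*a^2 - 233*a/2 - 105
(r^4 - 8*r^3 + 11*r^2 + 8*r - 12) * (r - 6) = r^5 - 14*r^4 + 59*r^3 - 58*r^2 - 60*r + 72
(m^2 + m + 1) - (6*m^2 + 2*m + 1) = -5*m^2 - m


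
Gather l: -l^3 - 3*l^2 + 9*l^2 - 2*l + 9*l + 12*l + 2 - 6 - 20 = -l^3 + 6*l^2 + 19*l - 24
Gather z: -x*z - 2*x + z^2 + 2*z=-2*x + z^2 + z*(2 - x)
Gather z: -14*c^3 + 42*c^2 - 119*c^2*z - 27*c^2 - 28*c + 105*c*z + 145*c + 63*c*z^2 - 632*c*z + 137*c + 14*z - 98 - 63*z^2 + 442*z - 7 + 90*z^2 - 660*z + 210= -14*c^3 + 15*c^2 + 254*c + z^2*(63*c + 27) + z*(-119*c^2 - 527*c - 204) + 105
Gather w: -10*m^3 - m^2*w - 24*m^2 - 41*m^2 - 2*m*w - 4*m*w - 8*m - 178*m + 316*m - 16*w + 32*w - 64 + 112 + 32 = -10*m^3 - 65*m^2 + 130*m + w*(-m^2 - 6*m + 16) + 80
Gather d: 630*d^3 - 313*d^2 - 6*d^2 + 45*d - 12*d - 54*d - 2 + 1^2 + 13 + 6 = 630*d^3 - 319*d^2 - 21*d + 18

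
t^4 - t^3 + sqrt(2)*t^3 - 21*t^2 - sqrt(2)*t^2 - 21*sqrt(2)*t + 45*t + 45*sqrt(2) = (t - 3)^2*(t + 5)*(t + sqrt(2))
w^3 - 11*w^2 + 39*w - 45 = (w - 5)*(w - 3)^2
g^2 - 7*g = g*(g - 7)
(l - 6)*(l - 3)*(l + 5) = l^3 - 4*l^2 - 27*l + 90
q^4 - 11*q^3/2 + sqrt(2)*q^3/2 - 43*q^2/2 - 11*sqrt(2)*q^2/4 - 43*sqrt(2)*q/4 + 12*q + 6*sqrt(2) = (q - 8)*(q - 1/2)*(q + 3)*(q + sqrt(2)/2)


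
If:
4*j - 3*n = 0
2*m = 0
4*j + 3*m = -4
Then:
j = -1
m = 0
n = -4/3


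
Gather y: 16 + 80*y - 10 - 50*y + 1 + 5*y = 35*y + 7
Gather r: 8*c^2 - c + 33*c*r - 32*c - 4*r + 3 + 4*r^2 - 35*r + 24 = 8*c^2 - 33*c + 4*r^2 + r*(33*c - 39) + 27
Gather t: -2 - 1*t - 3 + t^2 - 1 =t^2 - t - 6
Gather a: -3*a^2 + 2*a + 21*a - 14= -3*a^2 + 23*a - 14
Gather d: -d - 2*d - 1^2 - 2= -3*d - 3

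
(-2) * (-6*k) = 12*k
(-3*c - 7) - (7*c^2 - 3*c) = -7*c^2 - 7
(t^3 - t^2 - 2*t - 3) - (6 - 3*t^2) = t^3 + 2*t^2 - 2*t - 9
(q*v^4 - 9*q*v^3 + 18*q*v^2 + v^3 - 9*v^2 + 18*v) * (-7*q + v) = -7*q^2*v^4 + 63*q^2*v^3 - 126*q^2*v^2 + q*v^5 - 9*q*v^4 + 11*q*v^3 + 63*q*v^2 - 126*q*v + v^4 - 9*v^3 + 18*v^2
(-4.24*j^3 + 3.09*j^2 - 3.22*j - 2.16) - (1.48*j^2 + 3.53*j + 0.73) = -4.24*j^3 + 1.61*j^2 - 6.75*j - 2.89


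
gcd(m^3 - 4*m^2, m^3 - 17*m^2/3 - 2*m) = m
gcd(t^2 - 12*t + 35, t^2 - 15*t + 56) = t - 7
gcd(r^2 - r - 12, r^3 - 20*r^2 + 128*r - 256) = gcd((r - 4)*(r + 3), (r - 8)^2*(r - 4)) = r - 4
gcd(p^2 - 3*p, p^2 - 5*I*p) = p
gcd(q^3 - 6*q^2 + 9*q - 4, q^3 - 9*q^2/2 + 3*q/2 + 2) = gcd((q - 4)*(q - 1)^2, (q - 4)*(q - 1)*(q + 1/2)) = q^2 - 5*q + 4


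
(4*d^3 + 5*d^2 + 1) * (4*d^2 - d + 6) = 16*d^5 + 16*d^4 + 19*d^3 + 34*d^2 - d + 6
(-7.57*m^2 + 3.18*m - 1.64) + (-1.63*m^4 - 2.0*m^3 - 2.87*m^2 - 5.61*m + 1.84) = -1.63*m^4 - 2.0*m^3 - 10.44*m^2 - 2.43*m + 0.2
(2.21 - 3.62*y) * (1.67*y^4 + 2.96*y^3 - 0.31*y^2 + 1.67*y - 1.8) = -6.0454*y^5 - 7.0245*y^4 + 7.6638*y^3 - 6.7305*y^2 + 10.2067*y - 3.978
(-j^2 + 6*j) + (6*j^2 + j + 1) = 5*j^2 + 7*j + 1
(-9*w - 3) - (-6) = 3 - 9*w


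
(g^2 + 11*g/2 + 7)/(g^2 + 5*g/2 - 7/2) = (g + 2)/(g - 1)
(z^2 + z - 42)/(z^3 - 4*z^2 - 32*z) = (-z^2 - z + 42)/(z*(-z^2 + 4*z + 32))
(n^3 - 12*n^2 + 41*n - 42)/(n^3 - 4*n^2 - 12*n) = (-n^3 + 12*n^2 - 41*n + 42)/(n*(-n^2 + 4*n + 12))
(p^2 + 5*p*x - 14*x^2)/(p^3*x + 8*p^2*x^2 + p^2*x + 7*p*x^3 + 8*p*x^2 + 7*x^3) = (p - 2*x)/(x*(p^2 + p*x + p + x))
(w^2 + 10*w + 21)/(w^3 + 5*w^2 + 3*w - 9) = (w + 7)/(w^2 + 2*w - 3)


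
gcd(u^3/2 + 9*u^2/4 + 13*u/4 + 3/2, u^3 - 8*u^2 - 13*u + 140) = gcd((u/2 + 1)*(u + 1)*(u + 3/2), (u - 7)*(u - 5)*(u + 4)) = 1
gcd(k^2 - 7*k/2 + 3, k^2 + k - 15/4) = k - 3/2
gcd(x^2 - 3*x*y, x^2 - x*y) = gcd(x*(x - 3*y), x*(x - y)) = x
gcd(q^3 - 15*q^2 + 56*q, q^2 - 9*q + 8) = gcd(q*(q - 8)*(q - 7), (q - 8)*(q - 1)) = q - 8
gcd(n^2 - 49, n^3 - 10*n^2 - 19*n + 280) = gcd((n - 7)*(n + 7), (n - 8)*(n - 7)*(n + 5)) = n - 7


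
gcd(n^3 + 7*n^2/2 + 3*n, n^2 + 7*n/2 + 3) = n^2 + 7*n/2 + 3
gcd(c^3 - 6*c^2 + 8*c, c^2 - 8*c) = c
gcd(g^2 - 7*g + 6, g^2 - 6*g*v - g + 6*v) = g - 1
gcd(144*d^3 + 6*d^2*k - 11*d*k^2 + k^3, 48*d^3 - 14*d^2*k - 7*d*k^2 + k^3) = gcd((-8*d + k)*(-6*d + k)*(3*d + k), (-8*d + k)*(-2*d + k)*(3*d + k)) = 24*d^2 + 5*d*k - k^2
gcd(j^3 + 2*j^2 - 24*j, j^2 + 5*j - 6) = j + 6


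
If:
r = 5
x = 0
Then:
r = 5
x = 0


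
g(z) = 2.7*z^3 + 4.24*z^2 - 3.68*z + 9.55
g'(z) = 8.1*z^2 + 8.48*z - 3.68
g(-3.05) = -16.39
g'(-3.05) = 45.81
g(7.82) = 1531.23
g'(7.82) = 557.97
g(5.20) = 484.71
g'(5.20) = 259.44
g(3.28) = 138.37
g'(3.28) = 111.28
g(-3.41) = -35.66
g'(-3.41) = 61.59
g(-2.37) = 6.14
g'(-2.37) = 21.72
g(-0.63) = 12.88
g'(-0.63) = -5.81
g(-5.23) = -241.48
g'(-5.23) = 173.53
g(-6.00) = -398.93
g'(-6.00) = 237.04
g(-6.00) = -398.93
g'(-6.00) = 237.04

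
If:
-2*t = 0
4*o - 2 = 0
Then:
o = 1/2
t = 0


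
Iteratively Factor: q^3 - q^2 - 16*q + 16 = (q - 4)*(q^2 + 3*q - 4) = (q - 4)*(q - 1)*(q + 4)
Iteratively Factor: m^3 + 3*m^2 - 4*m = (m - 1)*(m^2 + 4*m) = m*(m - 1)*(m + 4)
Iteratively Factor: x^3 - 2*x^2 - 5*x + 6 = (x - 1)*(x^2 - x - 6) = (x - 1)*(x + 2)*(x - 3)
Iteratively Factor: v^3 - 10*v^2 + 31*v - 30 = (v - 3)*(v^2 - 7*v + 10) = (v - 3)*(v - 2)*(v - 5)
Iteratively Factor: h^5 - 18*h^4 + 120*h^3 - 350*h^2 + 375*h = (h - 5)*(h^4 - 13*h^3 + 55*h^2 - 75*h) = (h - 5)^2*(h^3 - 8*h^2 + 15*h) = (h - 5)^3*(h^2 - 3*h) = (h - 5)^3*(h - 3)*(h)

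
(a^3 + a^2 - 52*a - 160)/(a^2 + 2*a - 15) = (a^2 - 4*a - 32)/(a - 3)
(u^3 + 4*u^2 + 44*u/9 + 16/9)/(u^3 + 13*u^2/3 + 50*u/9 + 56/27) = 3*(u + 2)/(3*u + 7)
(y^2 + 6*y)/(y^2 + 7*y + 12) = y*(y + 6)/(y^2 + 7*y + 12)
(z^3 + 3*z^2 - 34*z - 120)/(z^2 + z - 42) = (z^2 + 9*z + 20)/(z + 7)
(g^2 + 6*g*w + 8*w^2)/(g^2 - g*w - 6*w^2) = (-g - 4*w)/(-g + 3*w)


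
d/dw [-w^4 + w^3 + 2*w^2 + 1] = w*(-4*w^2 + 3*w + 4)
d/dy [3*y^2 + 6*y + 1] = 6*y + 6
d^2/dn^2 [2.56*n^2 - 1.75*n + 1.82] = 5.12000000000000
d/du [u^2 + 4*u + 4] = 2*u + 4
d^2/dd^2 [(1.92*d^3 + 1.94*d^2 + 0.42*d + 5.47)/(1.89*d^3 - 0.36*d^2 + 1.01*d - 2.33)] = (16.472484*d^6 - 12.988836*d^5 + 311.999688*d^4 + 60.668232*d^3 + 52.22457*d^2 + 193.023234*d + 25.024326)/(6.751269*d^9 - 3.857868*d^8 + 11.558295*d^7 - 29.138859*d^6 + 15.688647*d^5 - 28.694034*d^4 + 36.895292*d^3 - 12.993711*d^2 + 16.449567*d - 12.649337)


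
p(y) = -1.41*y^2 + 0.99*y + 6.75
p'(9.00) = -24.39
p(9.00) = -98.55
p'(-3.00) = 9.45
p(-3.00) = -8.91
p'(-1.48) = 5.16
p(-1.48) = 2.20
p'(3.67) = -9.36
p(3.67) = -8.61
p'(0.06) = 0.82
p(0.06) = 6.80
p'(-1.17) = 4.29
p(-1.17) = 3.66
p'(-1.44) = 5.05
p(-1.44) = 2.40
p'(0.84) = -1.38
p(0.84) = 6.59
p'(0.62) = -0.76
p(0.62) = 6.82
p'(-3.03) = 9.53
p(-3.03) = -9.19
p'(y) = 0.99 - 2.82*y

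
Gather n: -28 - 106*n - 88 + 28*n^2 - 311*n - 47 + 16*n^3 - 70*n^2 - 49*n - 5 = 16*n^3 - 42*n^2 - 466*n - 168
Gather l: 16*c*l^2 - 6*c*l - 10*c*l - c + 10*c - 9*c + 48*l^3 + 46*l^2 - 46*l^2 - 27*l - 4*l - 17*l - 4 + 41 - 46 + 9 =16*c*l^2 + 48*l^3 + l*(-16*c - 48)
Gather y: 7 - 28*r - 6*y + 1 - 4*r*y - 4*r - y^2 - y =-32*r - y^2 + y*(-4*r - 7) + 8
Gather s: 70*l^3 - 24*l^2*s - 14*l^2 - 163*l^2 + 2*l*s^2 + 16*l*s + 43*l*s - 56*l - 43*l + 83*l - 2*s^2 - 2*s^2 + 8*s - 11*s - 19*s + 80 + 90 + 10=70*l^3 - 177*l^2 - 16*l + s^2*(2*l - 4) + s*(-24*l^2 + 59*l - 22) + 180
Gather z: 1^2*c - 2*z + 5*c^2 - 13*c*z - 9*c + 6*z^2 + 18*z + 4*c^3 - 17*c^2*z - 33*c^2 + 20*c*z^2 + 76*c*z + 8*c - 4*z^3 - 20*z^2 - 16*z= 4*c^3 - 28*c^2 - 4*z^3 + z^2*(20*c - 14) + z*(-17*c^2 + 63*c)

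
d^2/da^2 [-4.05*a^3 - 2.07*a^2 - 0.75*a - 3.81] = -24.3*a - 4.14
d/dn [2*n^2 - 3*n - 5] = 4*n - 3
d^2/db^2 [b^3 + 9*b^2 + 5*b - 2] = 6*b + 18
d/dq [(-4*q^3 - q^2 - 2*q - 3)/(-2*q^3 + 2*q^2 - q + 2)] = (-10*q^4 - 37*q^2 + 8*q - 7)/(4*q^6 - 8*q^5 + 8*q^4 - 12*q^3 + 9*q^2 - 4*q + 4)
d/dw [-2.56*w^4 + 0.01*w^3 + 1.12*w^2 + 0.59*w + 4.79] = -10.24*w^3 + 0.03*w^2 + 2.24*w + 0.59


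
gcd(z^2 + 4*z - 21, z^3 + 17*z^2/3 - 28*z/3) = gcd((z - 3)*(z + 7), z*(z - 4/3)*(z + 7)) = z + 7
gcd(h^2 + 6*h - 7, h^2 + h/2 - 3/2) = h - 1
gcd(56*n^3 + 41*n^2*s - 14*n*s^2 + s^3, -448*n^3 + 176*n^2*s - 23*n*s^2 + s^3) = 56*n^2 - 15*n*s + s^2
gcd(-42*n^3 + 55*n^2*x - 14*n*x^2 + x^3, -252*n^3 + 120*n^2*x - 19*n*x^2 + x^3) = 42*n^2 - 13*n*x + x^2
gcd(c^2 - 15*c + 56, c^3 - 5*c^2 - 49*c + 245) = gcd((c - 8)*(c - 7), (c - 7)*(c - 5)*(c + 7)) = c - 7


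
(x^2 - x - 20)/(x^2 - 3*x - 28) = (x - 5)/(x - 7)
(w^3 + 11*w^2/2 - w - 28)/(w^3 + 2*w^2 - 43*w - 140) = (w^2 + 3*w/2 - 7)/(w^2 - 2*w - 35)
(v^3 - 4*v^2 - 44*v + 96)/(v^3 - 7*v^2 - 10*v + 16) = (v^2 + 4*v - 12)/(v^2 + v - 2)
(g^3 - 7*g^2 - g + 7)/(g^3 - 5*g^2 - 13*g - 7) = (g - 1)/(g + 1)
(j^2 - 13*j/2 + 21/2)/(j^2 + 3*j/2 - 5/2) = (2*j^2 - 13*j + 21)/(2*j^2 + 3*j - 5)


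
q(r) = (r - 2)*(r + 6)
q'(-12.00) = -20.00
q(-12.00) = 84.00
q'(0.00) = 4.00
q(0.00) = -12.00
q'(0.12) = 4.24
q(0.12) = -11.51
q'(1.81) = 7.62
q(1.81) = -1.48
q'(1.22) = 6.44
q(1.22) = -5.63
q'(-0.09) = 3.82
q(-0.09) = -12.35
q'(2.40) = 8.80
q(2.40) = 3.36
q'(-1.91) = 0.18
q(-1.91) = -15.99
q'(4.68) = 13.36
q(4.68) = 28.62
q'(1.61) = 7.22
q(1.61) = -2.97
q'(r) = 2*r + 4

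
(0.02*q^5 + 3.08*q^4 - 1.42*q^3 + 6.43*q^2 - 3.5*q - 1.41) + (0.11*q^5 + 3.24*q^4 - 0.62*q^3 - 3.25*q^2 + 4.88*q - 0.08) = 0.13*q^5 + 6.32*q^4 - 2.04*q^3 + 3.18*q^2 + 1.38*q - 1.49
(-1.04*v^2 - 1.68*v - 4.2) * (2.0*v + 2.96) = -2.08*v^3 - 6.4384*v^2 - 13.3728*v - 12.432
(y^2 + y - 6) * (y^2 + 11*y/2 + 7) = y^4 + 13*y^3/2 + 13*y^2/2 - 26*y - 42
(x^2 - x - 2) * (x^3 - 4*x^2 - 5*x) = x^5 - 5*x^4 - 3*x^3 + 13*x^2 + 10*x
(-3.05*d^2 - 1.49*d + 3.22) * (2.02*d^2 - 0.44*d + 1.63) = -6.161*d^4 - 1.6678*d^3 + 2.1885*d^2 - 3.8455*d + 5.2486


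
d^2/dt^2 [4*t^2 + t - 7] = 8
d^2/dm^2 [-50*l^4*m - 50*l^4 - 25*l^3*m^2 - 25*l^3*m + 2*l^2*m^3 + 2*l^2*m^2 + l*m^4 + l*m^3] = 2*l*(-25*l^2 + 6*l*m + 2*l + 6*m^2 + 3*m)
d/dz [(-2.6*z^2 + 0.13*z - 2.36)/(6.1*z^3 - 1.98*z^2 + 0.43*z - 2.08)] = (15.86*z^4 - 1.586*z^3 + 42.3274*z^2 + 1.4704*z + 0.7444)/(37.21*z^6 - 24.156*z^5 + 9.1664*z^4 - 27.0788*z^3 + 8.4217*z^2 - 1.7888*z + 4.3264)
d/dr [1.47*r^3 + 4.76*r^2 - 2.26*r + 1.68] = 4.41*r^2 + 9.52*r - 2.26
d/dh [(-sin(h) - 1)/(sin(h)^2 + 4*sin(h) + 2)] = (sin(h)^2 + 2*sin(h) + 2)*cos(h)/(sin(h)^2 + 4*sin(h) + 2)^2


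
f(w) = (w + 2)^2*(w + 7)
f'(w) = (w + 2)^2 + (w + 7)*(2*w + 4) = (w + 2)*(3*w + 16)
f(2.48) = 190.27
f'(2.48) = 105.01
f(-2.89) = 3.26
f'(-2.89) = -6.52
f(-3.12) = 4.87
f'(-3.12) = -7.44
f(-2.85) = 3.00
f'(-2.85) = -6.33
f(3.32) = 292.08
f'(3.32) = 138.11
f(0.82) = 62.19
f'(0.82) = 52.06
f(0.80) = 61.15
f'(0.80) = 51.52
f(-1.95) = 0.01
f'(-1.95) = 0.51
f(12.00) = 3724.00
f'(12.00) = 728.00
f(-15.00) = -1352.00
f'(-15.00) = 377.00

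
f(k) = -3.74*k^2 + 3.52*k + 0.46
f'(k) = 3.52 - 7.48*k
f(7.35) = -175.71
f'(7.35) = -51.46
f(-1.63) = -15.21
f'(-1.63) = 15.71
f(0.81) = 0.86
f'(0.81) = -2.54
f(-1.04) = -7.25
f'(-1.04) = 11.30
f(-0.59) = -2.92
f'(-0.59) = 7.93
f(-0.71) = -3.92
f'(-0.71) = 8.83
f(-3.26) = -50.76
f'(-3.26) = 27.90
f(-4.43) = -88.53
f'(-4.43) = 36.66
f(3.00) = -22.64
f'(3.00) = -18.92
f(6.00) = -113.06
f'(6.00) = -41.36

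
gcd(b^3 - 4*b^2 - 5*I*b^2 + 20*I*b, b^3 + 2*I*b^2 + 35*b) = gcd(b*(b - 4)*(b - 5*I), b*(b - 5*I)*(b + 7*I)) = b^2 - 5*I*b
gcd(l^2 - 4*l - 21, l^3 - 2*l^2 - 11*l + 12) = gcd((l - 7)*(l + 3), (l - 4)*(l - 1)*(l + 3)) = l + 3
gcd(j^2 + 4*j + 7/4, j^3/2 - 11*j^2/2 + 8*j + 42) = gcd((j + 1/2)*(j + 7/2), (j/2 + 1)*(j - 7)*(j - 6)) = 1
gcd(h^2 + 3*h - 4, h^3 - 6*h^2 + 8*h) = 1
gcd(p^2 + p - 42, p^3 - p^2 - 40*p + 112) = p + 7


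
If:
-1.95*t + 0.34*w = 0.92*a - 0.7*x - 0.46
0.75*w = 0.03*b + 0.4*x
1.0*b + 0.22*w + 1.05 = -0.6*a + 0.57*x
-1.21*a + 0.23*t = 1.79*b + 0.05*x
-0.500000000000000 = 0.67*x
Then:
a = 9.71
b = -7.15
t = -4.73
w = -0.68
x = -0.75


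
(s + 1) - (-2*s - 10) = 3*s + 11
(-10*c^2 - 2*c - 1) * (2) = -20*c^2 - 4*c - 2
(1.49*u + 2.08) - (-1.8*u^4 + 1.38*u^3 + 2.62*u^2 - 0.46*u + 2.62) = 1.8*u^4 - 1.38*u^3 - 2.62*u^2 + 1.95*u - 0.54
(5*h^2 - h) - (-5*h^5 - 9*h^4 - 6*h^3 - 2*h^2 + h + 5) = 5*h^5 + 9*h^4 + 6*h^3 + 7*h^2 - 2*h - 5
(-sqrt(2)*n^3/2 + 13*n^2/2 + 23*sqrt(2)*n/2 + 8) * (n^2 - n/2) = -sqrt(2)*n^5/2 + sqrt(2)*n^4/4 + 13*n^4/2 - 13*n^3/4 + 23*sqrt(2)*n^3/2 - 23*sqrt(2)*n^2/4 + 8*n^2 - 4*n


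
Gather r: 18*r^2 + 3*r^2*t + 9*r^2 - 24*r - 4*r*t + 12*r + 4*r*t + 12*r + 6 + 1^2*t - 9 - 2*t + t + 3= r^2*(3*t + 27)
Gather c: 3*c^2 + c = 3*c^2 + c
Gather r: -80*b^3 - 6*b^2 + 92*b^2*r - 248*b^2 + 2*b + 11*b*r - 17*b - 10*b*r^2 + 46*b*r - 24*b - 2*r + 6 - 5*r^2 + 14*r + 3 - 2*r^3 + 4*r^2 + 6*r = -80*b^3 - 254*b^2 - 39*b - 2*r^3 + r^2*(-10*b - 1) + r*(92*b^2 + 57*b + 18) + 9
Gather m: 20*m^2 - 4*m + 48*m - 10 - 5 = 20*m^2 + 44*m - 15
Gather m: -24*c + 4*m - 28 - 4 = -24*c + 4*m - 32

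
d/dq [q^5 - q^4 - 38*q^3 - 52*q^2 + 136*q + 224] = 5*q^4 - 4*q^3 - 114*q^2 - 104*q + 136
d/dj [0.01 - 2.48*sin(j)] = -2.48*cos(j)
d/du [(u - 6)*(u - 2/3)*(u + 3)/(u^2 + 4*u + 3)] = (u^2 + 2*u - 32/3)/(u^2 + 2*u + 1)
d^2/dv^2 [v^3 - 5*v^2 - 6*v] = 6*v - 10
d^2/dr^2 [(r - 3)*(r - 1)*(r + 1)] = 6*r - 6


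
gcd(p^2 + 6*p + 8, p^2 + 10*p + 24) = p + 4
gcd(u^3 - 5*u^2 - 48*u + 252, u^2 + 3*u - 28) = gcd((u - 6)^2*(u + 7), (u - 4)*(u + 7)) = u + 7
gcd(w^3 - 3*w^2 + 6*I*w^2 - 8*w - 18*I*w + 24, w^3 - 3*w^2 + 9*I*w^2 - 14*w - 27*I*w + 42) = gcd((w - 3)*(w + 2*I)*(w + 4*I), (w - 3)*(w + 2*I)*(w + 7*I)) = w^2 + w*(-3 + 2*I) - 6*I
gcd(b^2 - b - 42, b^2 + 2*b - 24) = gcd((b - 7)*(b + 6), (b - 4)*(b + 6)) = b + 6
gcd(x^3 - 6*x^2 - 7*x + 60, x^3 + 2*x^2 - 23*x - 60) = x^2 - 2*x - 15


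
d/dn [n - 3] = 1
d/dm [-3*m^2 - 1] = -6*m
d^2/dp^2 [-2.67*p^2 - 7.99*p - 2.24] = -5.34000000000000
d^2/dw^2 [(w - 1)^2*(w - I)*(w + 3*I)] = 12*w^2 + 12*w*(-1 + I) + 8 - 8*I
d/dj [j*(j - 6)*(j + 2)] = 3*j^2 - 8*j - 12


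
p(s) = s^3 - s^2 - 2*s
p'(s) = 3*s^2 - 2*s - 2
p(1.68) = -1.44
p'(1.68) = 3.11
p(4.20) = 48.05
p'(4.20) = 42.52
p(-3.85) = -64.19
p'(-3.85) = 50.17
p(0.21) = -0.45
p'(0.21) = -2.29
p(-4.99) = -139.17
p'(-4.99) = 82.68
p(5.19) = 102.48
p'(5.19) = 68.43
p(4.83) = 79.69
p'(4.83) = 58.33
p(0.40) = -0.90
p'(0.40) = -2.32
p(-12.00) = -1848.00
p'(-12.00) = 454.00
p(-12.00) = -1848.00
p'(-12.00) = 454.00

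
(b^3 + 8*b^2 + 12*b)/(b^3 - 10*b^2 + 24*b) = (b^2 + 8*b + 12)/(b^2 - 10*b + 24)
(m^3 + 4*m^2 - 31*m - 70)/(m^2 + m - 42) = (m^2 - 3*m - 10)/(m - 6)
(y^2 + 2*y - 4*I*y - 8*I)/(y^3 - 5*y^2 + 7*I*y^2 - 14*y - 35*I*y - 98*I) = (y - 4*I)/(y^2 + 7*y*(-1 + I) - 49*I)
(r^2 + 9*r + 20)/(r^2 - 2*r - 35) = (r + 4)/(r - 7)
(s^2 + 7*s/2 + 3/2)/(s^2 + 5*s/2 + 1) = (s + 3)/(s + 2)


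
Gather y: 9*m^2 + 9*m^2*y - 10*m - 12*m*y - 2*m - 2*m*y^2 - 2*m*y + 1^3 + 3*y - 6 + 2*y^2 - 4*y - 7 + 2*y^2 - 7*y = 9*m^2 - 12*m + y^2*(4 - 2*m) + y*(9*m^2 - 14*m - 8) - 12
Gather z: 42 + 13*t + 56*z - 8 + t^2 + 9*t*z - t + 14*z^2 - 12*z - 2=t^2 + 12*t + 14*z^2 + z*(9*t + 44) + 32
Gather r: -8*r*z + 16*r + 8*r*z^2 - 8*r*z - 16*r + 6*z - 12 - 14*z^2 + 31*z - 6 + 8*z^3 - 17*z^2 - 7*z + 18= r*(8*z^2 - 16*z) + 8*z^3 - 31*z^2 + 30*z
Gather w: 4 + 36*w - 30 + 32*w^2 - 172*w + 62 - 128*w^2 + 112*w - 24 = -96*w^2 - 24*w + 12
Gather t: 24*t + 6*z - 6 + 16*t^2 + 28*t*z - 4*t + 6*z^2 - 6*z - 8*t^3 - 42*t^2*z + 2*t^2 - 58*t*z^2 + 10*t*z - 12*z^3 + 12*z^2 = -8*t^3 + t^2*(18 - 42*z) + t*(-58*z^2 + 38*z + 20) - 12*z^3 + 18*z^2 - 6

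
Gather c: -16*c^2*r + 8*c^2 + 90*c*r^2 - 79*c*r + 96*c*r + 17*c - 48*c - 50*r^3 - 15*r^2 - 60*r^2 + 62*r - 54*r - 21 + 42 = c^2*(8 - 16*r) + c*(90*r^2 + 17*r - 31) - 50*r^3 - 75*r^2 + 8*r + 21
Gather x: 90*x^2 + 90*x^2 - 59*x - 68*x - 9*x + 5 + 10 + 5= 180*x^2 - 136*x + 20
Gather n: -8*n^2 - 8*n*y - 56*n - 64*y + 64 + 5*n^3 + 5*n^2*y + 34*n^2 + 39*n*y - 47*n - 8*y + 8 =5*n^3 + n^2*(5*y + 26) + n*(31*y - 103) - 72*y + 72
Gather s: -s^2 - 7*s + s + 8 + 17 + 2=-s^2 - 6*s + 27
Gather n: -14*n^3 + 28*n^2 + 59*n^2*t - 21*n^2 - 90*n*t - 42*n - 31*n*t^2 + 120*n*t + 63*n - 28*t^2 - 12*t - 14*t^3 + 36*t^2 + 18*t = -14*n^3 + n^2*(59*t + 7) + n*(-31*t^2 + 30*t + 21) - 14*t^3 + 8*t^2 + 6*t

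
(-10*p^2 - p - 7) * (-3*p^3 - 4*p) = 30*p^5 + 3*p^4 + 61*p^3 + 4*p^2 + 28*p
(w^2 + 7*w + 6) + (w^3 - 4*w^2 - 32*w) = w^3 - 3*w^2 - 25*w + 6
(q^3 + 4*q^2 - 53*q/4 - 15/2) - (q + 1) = q^3 + 4*q^2 - 57*q/4 - 17/2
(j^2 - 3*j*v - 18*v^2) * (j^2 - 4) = j^4 - 3*j^3*v - 18*j^2*v^2 - 4*j^2 + 12*j*v + 72*v^2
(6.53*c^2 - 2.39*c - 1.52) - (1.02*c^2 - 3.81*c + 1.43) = 5.51*c^2 + 1.42*c - 2.95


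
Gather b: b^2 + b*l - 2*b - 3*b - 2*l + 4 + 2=b^2 + b*(l - 5) - 2*l + 6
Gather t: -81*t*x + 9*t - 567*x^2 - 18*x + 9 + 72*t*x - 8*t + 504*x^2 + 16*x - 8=t*(1 - 9*x) - 63*x^2 - 2*x + 1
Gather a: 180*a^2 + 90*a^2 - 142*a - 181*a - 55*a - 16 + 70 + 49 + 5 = 270*a^2 - 378*a + 108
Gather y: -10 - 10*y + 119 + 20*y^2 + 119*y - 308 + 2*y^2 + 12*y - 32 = 22*y^2 + 121*y - 231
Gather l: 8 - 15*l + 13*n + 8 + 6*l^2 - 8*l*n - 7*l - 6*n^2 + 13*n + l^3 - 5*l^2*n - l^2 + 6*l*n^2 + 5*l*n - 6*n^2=l^3 + l^2*(5 - 5*n) + l*(6*n^2 - 3*n - 22) - 12*n^2 + 26*n + 16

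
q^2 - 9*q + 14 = (q - 7)*(q - 2)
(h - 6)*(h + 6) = h^2 - 36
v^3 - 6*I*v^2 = v^2*(v - 6*I)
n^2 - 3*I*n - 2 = (n - 2*I)*(n - I)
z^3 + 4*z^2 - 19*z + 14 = (z - 2)*(z - 1)*(z + 7)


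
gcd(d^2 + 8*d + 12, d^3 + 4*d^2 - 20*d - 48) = d^2 + 8*d + 12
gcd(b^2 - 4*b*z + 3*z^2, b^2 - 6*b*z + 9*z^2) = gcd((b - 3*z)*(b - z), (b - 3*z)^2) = -b + 3*z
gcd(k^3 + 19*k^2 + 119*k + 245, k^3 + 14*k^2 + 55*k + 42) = k + 7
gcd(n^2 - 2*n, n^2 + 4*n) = n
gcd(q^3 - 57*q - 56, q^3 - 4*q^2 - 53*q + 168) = q^2 - q - 56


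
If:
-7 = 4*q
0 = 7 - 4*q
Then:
No Solution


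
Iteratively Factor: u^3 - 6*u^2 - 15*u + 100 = (u + 4)*(u^2 - 10*u + 25) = (u - 5)*(u + 4)*(u - 5)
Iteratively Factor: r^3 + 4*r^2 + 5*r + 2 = (r + 1)*(r^2 + 3*r + 2) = (r + 1)^2*(r + 2)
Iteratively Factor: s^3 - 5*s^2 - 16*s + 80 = (s - 4)*(s^2 - s - 20) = (s - 4)*(s + 4)*(s - 5)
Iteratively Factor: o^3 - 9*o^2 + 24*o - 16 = (o - 4)*(o^2 - 5*o + 4) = (o - 4)^2*(o - 1)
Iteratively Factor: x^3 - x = (x)*(x^2 - 1) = x*(x + 1)*(x - 1)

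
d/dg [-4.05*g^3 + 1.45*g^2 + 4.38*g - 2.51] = -12.15*g^2 + 2.9*g + 4.38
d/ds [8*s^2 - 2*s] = 16*s - 2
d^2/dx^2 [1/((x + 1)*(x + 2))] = 2*((x + 1)^2 + (x + 1)*(x + 2) + (x + 2)^2)/((x + 1)^3*(x + 2)^3)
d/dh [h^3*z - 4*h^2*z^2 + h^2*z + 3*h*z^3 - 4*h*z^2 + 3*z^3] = z*(3*h^2 - 8*h*z + 2*h + 3*z^2 - 4*z)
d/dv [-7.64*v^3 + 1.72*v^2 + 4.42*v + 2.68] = -22.92*v^2 + 3.44*v + 4.42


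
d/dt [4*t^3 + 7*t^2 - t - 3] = 12*t^2 + 14*t - 1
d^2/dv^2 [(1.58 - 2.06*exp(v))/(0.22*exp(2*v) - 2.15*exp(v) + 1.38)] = (-0.099704*exp(4*v) - 0.668491999999999*exp(3*v) + 1.510476*exp(2*v) - 0.727221999999998*exp(v) + 0.764796)*exp(v)/(0.010648*exp(6*v) - 0.31218*exp(5*v) + 3.251226*exp(4*v) - 13.854815*exp(3*v) + 20.394054*exp(2*v) - 12.28338*exp(v) + 2.628072)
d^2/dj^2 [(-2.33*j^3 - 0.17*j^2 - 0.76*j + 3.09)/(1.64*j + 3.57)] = (-12.533536*j^3 - 81.850104*j^2 - 178.173702*j + 21.187758)/(4.410944*j^3 + 28.805616*j^2 + 62.704908*j + 45.499293)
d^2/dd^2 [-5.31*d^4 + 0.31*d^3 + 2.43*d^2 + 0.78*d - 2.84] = -63.72*d^2 + 1.86*d + 4.86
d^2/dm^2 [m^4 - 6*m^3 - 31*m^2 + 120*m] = 12*m^2 - 36*m - 62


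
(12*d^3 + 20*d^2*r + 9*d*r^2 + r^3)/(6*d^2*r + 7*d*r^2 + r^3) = (2*d + r)/r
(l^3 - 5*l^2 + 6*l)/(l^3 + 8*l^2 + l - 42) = l*(l - 3)/(l^2 + 10*l + 21)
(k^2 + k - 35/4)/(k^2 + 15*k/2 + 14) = (k - 5/2)/(k + 4)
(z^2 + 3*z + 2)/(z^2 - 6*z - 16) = (z + 1)/(z - 8)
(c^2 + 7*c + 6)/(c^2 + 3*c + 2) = (c + 6)/(c + 2)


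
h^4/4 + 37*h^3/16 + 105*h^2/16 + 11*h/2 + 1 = (h/4 + 1)*(h + 1/4)*(h + 1)*(h + 4)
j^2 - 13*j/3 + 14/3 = (j - 7/3)*(j - 2)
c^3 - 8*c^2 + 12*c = c*(c - 6)*(c - 2)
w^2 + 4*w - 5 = (w - 1)*(w + 5)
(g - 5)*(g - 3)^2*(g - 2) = g^4 - 13*g^3 + 61*g^2 - 123*g + 90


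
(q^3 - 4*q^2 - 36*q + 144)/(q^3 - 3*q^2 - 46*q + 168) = (q + 6)/(q + 7)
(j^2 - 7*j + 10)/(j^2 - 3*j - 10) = (j - 2)/(j + 2)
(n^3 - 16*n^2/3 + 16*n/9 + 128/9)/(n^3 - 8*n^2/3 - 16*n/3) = (n - 8/3)/n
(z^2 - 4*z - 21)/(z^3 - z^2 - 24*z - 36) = (z - 7)/(z^2 - 4*z - 12)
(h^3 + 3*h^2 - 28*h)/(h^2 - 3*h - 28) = h*(-h^2 - 3*h + 28)/(-h^2 + 3*h + 28)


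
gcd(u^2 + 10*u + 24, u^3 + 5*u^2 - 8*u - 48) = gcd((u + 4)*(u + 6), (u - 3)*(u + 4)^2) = u + 4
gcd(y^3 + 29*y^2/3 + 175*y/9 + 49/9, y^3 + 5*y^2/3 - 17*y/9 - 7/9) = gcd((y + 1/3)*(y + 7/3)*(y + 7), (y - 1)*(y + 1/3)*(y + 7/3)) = y^2 + 8*y/3 + 7/9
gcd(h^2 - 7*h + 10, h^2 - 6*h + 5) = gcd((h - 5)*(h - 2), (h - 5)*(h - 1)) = h - 5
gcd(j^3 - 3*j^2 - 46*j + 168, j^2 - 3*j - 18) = j - 6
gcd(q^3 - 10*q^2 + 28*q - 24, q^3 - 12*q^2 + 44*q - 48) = q^2 - 8*q + 12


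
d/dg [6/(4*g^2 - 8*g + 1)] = 48*(1 - g)/(4*g^2 - 8*g + 1)^2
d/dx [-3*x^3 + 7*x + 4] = 7 - 9*x^2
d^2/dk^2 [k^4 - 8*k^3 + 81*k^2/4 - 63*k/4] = 12*k^2 - 48*k + 81/2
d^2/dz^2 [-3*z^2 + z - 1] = -6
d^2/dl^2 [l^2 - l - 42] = 2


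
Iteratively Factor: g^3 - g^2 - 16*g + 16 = (g + 4)*(g^2 - 5*g + 4) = (g - 4)*(g + 4)*(g - 1)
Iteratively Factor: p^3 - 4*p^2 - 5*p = (p)*(p^2 - 4*p - 5) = p*(p - 5)*(p + 1)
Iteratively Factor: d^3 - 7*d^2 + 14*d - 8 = (d - 1)*(d^2 - 6*d + 8) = (d - 2)*(d - 1)*(d - 4)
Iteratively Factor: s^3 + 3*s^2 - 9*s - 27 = (s - 3)*(s^2 + 6*s + 9) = (s - 3)*(s + 3)*(s + 3)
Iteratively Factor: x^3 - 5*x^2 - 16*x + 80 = (x - 5)*(x^2 - 16) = (x - 5)*(x - 4)*(x + 4)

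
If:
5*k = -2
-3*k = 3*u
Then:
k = -2/5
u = 2/5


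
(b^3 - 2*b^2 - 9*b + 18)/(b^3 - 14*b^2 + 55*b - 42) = (b^3 - 2*b^2 - 9*b + 18)/(b^3 - 14*b^2 + 55*b - 42)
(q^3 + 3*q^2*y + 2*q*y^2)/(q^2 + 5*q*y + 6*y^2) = q*(q + y)/(q + 3*y)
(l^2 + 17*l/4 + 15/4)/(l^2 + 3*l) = (l + 5/4)/l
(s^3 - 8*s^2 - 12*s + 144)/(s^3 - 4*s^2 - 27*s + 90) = (s^2 - 2*s - 24)/(s^2 + 2*s - 15)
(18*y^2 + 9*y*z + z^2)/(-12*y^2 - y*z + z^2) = (-6*y - z)/(4*y - z)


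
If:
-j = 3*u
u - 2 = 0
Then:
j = -6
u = 2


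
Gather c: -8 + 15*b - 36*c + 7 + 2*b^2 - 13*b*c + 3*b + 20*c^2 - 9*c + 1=2*b^2 + 18*b + 20*c^2 + c*(-13*b - 45)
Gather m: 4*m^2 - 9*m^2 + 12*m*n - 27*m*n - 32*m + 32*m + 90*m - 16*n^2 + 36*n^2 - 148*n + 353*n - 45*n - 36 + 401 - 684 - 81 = -5*m^2 + m*(90 - 15*n) + 20*n^2 + 160*n - 400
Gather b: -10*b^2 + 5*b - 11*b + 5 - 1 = -10*b^2 - 6*b + 4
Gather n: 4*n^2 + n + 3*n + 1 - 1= 4*n^2 + 4*n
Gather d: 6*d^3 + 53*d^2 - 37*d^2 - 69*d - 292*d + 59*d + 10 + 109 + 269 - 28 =6*d^3 + 16*d^2 - 302*d + 360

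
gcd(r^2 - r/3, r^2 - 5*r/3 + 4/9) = r - 1/3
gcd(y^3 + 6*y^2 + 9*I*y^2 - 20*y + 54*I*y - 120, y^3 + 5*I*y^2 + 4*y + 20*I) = y + 5*I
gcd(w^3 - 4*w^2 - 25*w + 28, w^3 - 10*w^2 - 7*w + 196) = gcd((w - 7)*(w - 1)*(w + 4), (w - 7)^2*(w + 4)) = w^2 - 3*w - 28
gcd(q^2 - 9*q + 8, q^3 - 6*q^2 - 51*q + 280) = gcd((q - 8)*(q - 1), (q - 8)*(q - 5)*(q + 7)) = q - 8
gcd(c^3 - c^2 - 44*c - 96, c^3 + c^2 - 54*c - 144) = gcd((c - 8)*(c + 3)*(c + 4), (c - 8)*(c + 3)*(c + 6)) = c^2 - 5*c - 24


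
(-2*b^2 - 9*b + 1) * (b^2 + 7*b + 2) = -2*b^4 - 23*b^3 - 66*b^2 - 11*b + 2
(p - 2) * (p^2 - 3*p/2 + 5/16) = p^3 - 7*p^2/2 + 53*p/16 - 5/8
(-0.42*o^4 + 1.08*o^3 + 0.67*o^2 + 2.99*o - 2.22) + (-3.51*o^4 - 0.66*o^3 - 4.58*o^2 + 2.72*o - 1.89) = -3.93*o^4 + 0.42*o^3 - 3.91*o^2 + 5.71*o - 4.11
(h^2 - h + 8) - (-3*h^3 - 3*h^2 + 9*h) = 3*h^3 + 4*h^2 - 10*h + 8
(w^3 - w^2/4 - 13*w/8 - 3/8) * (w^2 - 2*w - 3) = w^5 - 9*w^4/4 - 33*w^3/8 + 29*w^2/8 + 45*w/8 + 9/8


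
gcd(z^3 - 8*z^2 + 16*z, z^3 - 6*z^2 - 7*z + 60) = z - 4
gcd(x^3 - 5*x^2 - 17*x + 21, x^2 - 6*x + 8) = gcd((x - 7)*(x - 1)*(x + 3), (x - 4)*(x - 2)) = 1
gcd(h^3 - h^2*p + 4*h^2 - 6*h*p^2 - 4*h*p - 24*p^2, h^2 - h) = 1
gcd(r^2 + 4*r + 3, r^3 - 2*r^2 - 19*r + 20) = 1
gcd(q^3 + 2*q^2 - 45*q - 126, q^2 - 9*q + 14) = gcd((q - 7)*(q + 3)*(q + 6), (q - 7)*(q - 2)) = q - 7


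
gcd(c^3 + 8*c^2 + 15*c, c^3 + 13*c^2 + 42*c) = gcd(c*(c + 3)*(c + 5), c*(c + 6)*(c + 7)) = c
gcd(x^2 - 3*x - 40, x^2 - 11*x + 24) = x - 8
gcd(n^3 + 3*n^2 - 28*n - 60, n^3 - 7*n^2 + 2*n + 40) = n^2 - 3*n - 10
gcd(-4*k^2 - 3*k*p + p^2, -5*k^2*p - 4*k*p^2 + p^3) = k + p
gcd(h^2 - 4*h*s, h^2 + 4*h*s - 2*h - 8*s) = 1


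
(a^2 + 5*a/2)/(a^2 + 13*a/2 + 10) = a/(a + 4)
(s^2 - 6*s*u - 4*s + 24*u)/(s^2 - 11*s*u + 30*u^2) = (s - 4)/(s - 5*u)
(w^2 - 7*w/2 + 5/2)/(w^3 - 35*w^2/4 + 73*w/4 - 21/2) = 2*(2*w - 5)/(4*w^2 - 31*w + 42)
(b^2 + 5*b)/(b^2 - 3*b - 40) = b/(b - 8)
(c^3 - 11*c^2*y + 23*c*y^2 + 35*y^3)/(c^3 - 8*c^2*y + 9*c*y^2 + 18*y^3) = (c^2 - 12*c*y + 35*y^2)/(c^2 - 9*c*y + 18*y^2)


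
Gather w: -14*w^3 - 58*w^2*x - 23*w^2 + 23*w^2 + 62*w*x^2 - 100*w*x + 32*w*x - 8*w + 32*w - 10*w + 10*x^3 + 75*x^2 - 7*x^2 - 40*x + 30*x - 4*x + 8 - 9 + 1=-14*w^3 - 58*w^2*x + w*(62*x^2 - 68*x + 14) + 10*x^3 + 68*x^2 - 14*x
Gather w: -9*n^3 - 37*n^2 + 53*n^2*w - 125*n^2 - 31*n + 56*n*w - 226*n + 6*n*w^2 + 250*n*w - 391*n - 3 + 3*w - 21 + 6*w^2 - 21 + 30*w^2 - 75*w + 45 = -9*n^3 - 162*n^2 - 648*n + w^2*(6*n + 36) + w*(53*n^2 + 306*n - 72)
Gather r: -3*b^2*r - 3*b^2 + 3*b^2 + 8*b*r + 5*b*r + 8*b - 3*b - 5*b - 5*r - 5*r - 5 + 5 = r*(-3*b^2 + 13*b - 10)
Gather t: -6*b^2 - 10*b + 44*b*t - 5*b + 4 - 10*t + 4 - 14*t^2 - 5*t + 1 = -6*b^2 - 15*b - 14*t^2 + t*(44*b - 15) + 9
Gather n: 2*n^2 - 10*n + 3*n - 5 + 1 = 2*n^2 - 7*n - 4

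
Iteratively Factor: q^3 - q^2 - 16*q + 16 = (q - 4)*(q^2 + 3*q - 4) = (q - 4)*(q - 1)*(q + 4)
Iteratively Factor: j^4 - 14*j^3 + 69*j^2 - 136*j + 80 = (j - 1)*(j^3 - 13*j^2 + 56*j - 80) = (j - 4)*(j - 1)*(j^2 - 9*j + 20) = (j - 5)*(j - 4)*(j - 1)*(j - 4)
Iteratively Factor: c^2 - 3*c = (c - 3)*(c)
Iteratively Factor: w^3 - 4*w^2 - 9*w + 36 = (w + 3)*(w^2 - 7*w + 12) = (w - 4)*(w + 3)*(w - 3)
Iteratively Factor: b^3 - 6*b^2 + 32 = (b - 4)*(b^2 - 2*b - 8) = (b - 4)*(b + 2)*(b - 4)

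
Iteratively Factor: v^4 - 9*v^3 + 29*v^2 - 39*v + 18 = (v - 1)*(v^3 - 8*v^2 + 21*v - 18) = (v - 2)*(v - 1)*(v^2 - 6*v + 9) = (v - 3)*(v - 2)*(v - 1)*(v - 3)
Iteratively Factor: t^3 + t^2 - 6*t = (t)*(t^2 + t - 6) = t*(t - 2)*(t + 3)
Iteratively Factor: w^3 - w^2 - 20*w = (w + 4)*(w^2 - 5*w) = (w - 5)*(w + 4)*(w)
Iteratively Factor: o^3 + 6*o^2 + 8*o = (o + 4)*(o^2 + 2*o) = (o + 2)*(o + 4)*(o)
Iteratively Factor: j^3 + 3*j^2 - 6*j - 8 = (j - 2)*(j^2 + 5*j + 4) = (j - 2)*(j + 4)*(j + 1)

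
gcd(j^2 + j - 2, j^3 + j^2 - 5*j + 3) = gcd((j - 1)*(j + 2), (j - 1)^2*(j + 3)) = j - 1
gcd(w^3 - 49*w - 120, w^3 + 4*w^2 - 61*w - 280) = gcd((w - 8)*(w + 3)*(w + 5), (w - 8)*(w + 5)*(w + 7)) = w^2 - 3*w - 40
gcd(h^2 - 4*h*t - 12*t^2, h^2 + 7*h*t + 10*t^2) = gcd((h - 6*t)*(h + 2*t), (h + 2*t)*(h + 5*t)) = h + 2*t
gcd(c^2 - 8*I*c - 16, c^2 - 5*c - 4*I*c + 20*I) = c - 4*I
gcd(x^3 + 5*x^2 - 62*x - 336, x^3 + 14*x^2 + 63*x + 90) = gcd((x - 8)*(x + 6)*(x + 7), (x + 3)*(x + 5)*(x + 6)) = x + 6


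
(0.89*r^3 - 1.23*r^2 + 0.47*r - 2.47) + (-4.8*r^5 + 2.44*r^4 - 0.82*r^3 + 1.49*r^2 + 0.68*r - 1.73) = -4.8*r^5 + 2.44*r^4 + 0.0700000000000001*r^3 + 0.26*r^2 + 1.15*r - 4.2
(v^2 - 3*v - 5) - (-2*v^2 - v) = 3*v^2 - 2*v - 5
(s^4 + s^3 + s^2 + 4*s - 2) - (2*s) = s^4 + s^3 + s^2 + 2*s - 2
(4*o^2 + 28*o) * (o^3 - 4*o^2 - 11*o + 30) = 4*o^5 + 12*o^4 - 156*o^3 - 188*o^2 + 840*o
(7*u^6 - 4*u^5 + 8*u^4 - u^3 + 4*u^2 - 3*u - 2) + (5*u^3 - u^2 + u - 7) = 7*u^6 - 4*u^5 + 8*u^4 + 4*u^3 + 3*u^2 - 2*u - 9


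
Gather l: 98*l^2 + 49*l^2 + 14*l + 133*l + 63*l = 147*l^2 + 210*l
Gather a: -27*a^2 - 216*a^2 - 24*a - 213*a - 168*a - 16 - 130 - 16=-243*a^2 - 405*a - 162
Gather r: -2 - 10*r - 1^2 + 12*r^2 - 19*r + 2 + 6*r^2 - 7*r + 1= 18*r^2 - 36*r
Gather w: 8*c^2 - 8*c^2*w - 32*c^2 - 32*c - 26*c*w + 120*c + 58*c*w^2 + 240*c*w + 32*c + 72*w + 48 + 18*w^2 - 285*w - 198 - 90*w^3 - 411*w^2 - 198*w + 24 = -24*c^2 + 120*c - 90*w^3 + w^2*(58*c - 393) + w*(-8*c^2 + 214*c - 411) - 126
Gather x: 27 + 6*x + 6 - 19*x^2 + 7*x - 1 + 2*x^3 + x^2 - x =2*x^3 - 18*x^2 + 12*x + 32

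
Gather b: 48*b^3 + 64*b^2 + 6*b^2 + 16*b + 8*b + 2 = 48*b^3 + 70*b^2 + 24*b + 2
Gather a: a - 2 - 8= a - 10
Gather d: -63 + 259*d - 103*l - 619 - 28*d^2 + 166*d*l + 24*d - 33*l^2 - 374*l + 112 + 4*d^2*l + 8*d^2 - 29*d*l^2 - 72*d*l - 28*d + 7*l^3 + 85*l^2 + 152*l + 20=d^2*(4*l - 20) + d*(-29*l^2 + 94*l + 255) + 7*l^3 + 52*l^2 - 325*l - 550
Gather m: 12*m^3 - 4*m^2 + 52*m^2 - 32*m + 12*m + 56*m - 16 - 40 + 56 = 12*m^3 + 48*m^2 + 36*m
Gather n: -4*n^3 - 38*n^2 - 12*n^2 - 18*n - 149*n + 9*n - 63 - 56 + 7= -4*n^3 - 50*n^2 - 158*n - 112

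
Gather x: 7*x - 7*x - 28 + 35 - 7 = 0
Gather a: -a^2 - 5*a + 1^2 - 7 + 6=-a^2 - 5*a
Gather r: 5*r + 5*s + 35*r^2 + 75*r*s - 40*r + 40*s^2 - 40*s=35*r^2 + r*(75*s - 35) + 40*s^2 - 35*s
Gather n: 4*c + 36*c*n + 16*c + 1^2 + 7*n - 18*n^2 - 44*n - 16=20*c - 18*n^2 + n*(36*c - 37) - 15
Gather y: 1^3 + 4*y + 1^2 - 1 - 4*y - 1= 0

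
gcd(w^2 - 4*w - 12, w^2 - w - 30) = w - 6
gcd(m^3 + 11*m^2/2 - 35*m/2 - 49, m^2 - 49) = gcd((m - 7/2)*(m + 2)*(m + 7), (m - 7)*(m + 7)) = m + 7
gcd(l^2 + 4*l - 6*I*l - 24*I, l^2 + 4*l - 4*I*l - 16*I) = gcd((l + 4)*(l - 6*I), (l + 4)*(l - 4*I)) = l + 4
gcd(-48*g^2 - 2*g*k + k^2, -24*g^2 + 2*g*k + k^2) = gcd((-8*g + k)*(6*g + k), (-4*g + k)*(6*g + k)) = 6*g + k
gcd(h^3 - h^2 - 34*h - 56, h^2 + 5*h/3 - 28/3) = h + 4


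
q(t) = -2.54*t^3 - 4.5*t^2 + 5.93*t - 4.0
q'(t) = -7.62*t^2 - 9.0*t + 5.93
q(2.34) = -47.31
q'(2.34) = -56.85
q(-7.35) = 717.86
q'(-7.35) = -339.57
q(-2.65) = -4.05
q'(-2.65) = -23.73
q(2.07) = -33.54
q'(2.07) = -45.35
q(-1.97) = -13.73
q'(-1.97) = -5.91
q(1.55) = -15.08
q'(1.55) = -26.33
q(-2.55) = -6.27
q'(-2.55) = -20.67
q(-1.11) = -12.65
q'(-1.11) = 6.53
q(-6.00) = 347.06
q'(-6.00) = -214.39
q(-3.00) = 6.29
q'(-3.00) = -35.65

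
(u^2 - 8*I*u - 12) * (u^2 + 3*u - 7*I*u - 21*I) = u^4 + 3*u^3 - 15*I*u^3 - 68*u^2 - 45*I*u^2 - 204*u + 84*I*u + 252*I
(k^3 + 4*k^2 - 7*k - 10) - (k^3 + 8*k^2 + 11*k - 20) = -4*k^2 - 18*k + 10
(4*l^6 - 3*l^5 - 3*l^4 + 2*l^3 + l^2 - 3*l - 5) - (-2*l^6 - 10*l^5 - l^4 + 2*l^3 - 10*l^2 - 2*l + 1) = 6*l^6 + 7*l^5 - 2*l^4 + 11*l^2 - l - 6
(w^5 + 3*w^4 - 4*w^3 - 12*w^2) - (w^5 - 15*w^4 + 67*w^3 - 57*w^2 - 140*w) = 18*w^4 - 71*w^3 + 45*w^2 + 140*w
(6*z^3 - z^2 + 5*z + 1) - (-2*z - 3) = 6*z^3 - z^2 + 7*z + 4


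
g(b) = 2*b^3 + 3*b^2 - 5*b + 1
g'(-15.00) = 1255.00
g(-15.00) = -5999.00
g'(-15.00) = 1255.00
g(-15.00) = -5999.00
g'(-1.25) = -3.12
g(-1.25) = 8.03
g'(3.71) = 99.84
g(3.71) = 125.87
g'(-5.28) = 130.59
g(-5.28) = -183.36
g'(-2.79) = 24.96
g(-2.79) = -5.13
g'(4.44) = 139.92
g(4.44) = 213.00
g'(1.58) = 19.46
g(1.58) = 8.48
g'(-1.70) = 2.14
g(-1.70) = 8.34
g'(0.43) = -1.31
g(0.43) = -0.44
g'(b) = 6*b^2 + 6*b - 5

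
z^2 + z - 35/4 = (z - 5/2)*(z + 7/2)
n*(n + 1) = n^2 + n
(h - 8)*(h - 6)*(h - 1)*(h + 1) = h^4 - 14*h^3 + 47*h^2 + 14*h - 48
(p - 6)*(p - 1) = p^2 - 7*p + 6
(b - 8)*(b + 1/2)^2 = b^3 - 7*b^2 - 31*b/4 - 2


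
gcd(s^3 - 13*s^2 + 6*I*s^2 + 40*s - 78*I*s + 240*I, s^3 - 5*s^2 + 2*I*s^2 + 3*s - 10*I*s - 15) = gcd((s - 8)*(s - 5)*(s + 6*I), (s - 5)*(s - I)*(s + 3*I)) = s - 5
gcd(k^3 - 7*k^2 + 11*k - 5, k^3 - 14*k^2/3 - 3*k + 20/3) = k^2 - 6*k + 5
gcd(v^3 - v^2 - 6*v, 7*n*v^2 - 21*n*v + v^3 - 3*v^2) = v^2 - 3*v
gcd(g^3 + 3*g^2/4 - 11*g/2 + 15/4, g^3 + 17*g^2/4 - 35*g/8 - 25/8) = g - 5/4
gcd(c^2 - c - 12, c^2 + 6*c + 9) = c + 3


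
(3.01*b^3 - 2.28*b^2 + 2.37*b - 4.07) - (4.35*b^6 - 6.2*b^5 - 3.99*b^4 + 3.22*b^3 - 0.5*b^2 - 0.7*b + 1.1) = -4.35*b^6 + 6.2*b^5 + 3.99*b^4 - 0.21*b^3 - 1.78*b^2 + 3.07*b - 5.17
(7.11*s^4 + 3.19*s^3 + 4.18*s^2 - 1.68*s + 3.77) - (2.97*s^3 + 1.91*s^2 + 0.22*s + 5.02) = 7.11*s^4 + 0.22*s^3 + 2.27*s^2 - 1.9*s - 1.25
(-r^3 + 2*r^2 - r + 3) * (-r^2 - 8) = r^5 - 2*r^4 + 9*r^3 - 19*r^2 + 8*r - 24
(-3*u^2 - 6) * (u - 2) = -3*u^3 + 6*u^2 - 6*u + 12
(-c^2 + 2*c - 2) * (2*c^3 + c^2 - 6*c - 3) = -2*c^5 + 3*c^4 + 4*c^3 - 11*c^2 + 6*c + 6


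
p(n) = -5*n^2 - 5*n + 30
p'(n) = -10*n - 5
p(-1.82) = 22.54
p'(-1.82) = 13.20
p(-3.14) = -3.60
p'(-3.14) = 26.40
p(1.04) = 19.39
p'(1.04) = -15.40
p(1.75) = 5.94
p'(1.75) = -22.50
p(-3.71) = -20.27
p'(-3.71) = 32.10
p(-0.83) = 30.71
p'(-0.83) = 3.30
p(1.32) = 14.69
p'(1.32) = -18.20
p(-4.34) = -42.48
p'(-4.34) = 38.40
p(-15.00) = -1020.00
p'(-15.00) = 145.00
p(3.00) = -30.00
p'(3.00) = -35.00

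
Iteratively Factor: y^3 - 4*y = (y)*(y^2 - 4) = y*(y + 2)*(y - 2)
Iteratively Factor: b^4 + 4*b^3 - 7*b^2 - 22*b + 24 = (b - 2)*(b^3 + 6*b^2 + 5*b - 12) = (b - 2)*(b + 4)*(b^2 + 2*b - 3) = (b - 2)*(b - 1)*(b + 4)*(b + 3)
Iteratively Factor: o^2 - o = (o - 1)*(o)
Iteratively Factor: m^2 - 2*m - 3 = (m + 1)*(m - 3)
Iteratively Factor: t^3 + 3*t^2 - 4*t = (t)*(t^2 + 3*t - 4) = t*(t + 4)*(t - 1)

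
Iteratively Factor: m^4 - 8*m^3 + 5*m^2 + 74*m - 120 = (m + 3)*(m^3 - 11*m^2 + 38*m - 40) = (m - 2)*(m + 3)*(m^2 - 9*m + 20) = (m - 4)*(m - 2)*(m + 3)*(m - 5)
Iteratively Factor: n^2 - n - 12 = (n + 3)*(n - 4)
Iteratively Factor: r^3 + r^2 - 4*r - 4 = (r - 2)*(r^2 + 3*r + 2) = (r - 2)*(r + 1)*(r + 2)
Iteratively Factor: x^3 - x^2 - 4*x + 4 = (x - 1)*(x^2 - 4) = (x - 2)*(x - 1)*(x + 2)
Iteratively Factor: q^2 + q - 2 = (q + 2)*(q - 1)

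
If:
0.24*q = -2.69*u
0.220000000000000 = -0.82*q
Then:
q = -0.27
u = 0.02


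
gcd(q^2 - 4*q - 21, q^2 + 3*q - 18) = 1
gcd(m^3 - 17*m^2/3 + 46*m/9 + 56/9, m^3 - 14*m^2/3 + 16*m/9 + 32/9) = m^2 - 10*m/3 - 8/3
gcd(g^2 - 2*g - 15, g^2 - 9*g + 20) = g - 5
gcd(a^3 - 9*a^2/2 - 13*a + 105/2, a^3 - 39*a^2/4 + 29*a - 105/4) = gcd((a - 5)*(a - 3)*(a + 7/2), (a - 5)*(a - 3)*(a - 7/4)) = a^2 - 8*a + 15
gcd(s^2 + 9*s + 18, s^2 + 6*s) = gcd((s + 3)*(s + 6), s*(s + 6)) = s + 6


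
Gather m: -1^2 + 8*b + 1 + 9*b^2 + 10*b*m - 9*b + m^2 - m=9*b^2 - b + m^2 + m*(10*b - 1)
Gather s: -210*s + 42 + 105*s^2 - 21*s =105*s^2 - 231*s + 42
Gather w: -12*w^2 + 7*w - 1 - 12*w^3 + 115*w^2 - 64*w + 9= -12*w^3 + 103*w^2 - 57*w + 8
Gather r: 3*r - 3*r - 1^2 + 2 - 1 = 0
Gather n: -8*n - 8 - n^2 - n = -n^2 - 9*n - 8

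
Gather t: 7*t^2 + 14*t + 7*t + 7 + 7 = 7*t^2 + 21*t + 14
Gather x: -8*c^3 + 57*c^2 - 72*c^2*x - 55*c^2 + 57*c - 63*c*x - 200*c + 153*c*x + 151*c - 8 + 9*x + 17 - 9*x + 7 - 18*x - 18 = -8*c^3 + 2*c^2 + 8*c + x*(-72*c^2 + 90*c - 18) - 2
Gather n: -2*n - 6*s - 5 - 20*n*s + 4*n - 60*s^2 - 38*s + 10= n*(2 - 20*s) - 60*s^2 - 44*s + 5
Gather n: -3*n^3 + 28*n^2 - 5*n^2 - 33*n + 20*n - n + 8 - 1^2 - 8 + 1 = -3*n^3 + 23*n^2 - 14*n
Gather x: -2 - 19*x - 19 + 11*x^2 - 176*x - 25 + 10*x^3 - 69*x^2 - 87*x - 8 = 10*x^3 - 58*x^2 - 282*x - 54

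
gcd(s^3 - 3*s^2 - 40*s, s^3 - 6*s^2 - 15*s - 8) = s - 8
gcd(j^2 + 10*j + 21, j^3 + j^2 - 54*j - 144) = j + 3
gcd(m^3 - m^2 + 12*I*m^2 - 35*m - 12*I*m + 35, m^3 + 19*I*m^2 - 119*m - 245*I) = m^2 + 12*I*m - 35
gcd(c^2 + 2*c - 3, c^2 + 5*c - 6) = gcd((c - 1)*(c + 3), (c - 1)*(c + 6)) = c - 1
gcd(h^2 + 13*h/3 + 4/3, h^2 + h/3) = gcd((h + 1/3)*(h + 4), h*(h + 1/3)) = h + 1/3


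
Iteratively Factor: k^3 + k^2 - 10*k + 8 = (k + 4)*(k^2 - 3*k + 2) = (k - 2)*(k + 4)*(k - 1)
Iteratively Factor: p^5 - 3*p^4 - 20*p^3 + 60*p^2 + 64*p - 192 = (p + 2)*(p^4 - 5*p^3 - 10*p^2 + 80*p - 96) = (p - 3)*(p + 2)*(p^3 - 2*p^2 - 16*p + 32) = (p - 3)*(p - 2)*(p + 2)*(p^2 - 16) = (p - 4)*(p - 3)*(p - 2)*(p + 2)*(p + 4)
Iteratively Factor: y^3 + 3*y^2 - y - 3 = (y + 3)*(y^2 - 1) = (y - 1)*(y + 3)*(y + 1)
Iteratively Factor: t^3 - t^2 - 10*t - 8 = (t - 4)*(t^2 + 3*t + 2) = (t - 4)*(t + 1)*(t + 2)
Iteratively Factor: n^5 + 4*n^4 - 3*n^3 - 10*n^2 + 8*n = (n)*(n^4 + 4*n^3 - 3*n^2 - 10*n + 8) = n*(n + 4)*(n^3 - 3*n + 2) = n*(n + 2)*(n + 4)*(n^2 - 2*n + 1) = n*(n - 1)*(n + 2)*(n + 4)*(n - 1)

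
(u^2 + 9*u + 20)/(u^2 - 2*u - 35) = (u + 4)/(u - 7)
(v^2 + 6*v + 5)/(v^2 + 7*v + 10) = (v + 1)/(v + 2)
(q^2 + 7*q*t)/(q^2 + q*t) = (q + 7*t)/(q + t)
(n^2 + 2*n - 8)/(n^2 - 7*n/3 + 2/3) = 3*(n + 4)/(3*n - 1)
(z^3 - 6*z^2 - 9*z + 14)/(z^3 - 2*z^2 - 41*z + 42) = (z + 2)/(z + 6)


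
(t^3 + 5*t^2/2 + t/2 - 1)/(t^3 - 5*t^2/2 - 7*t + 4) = (t + 1)/(t - 4)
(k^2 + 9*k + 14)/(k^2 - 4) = (k + 7)/(k - 2)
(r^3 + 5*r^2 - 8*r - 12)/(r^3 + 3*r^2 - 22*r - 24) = (r - 2)/(r - 4)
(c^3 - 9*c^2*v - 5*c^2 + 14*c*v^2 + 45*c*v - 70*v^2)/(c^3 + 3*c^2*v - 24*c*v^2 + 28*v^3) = (-c^2 + 7*c*v + 5*c - 35*v)/(-c^2 - 5*c*v + 14*v^2)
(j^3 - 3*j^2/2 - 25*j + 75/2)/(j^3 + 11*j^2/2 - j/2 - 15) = (j - 5)/(j + 2)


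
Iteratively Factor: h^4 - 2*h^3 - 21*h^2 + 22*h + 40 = (h + 1)*(h^3 - 3*h^2 - 18*h + 40) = (h - 2)*(h + 1)*(h^2 - h - 20) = (h - 2)*(h + 1)*(h + 4)*(h - 5)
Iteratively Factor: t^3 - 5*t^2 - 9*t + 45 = (t - 5)*(t^2 - 9) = (t - 5)*(t + 3)*(t - 3)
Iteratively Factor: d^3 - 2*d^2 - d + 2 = (d + 1)*(d^2 - 3*d + 2) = (d - 2)*(d + 1)*(d - 1)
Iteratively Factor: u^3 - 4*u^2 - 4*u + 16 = (u - 4)*(u^2 - 4) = (u - 4)*(u + 2)*(u - 2)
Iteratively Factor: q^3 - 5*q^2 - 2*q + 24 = (q + 2)*(q^2 - 7*q + 12) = (q - 4)*(q + 2)*(q - 3)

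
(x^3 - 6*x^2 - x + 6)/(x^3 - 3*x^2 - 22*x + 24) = (x + 1)/(x + 4)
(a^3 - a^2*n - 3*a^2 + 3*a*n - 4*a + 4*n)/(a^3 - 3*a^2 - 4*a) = (a - n)/a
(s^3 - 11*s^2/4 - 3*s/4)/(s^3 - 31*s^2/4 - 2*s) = (s - 3)/(s - 8)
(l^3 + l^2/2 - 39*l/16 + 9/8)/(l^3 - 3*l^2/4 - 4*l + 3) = (l - 3/4)/(l - 2)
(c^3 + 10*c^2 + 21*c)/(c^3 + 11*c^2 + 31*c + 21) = c/(c + 1)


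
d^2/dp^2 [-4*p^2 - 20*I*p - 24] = -8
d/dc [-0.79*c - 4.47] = -0.790000000000000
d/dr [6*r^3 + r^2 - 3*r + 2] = 18*r^2 + 2*r - 3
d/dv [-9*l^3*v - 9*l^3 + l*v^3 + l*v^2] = l*(-9*l^2 + 3*v^2 + 2*v)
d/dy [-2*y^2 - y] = -4*y - 1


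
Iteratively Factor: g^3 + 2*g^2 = (g)*(g^2 + 2*g) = g*(g + 2)*(g)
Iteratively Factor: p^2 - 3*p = (p - 3)*(p)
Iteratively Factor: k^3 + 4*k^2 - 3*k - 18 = (k - 2)*(k^2 + 6*k + 9) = (k - 2)*(k + 3)*(k + 3)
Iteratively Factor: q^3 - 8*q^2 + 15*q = (q - 3)*(q^2 - 5*q) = q*(q - 3)*(q - 5)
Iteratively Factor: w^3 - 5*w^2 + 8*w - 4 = (w - 1)*(w^2 - 4*w + 4) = (w - 2)*(w - 1)*(w - 2)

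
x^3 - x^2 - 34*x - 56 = (x - 7)*(x + 2)*(x + 4)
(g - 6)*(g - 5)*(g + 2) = g^3 - 9*g^2 + 8*g + 60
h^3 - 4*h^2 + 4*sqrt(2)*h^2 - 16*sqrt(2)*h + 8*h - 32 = (h - 4)*(h + 2*sqrt(2))^2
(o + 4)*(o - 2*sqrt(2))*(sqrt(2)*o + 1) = sqrt(2)*o^3 - 3*o^2 + 4*sqrt(2)*o^2 - 12*o - 2*sqrt(2)*o - 8*sqrt(2)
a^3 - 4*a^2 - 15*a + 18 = (a - 6)*(a - 1)*(a + 3)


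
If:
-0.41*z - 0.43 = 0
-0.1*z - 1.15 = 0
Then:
No Solution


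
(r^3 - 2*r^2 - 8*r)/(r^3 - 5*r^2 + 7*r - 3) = r*(r^2 - 2*r - 8)/(r^3 - 5*r^2 + 7*r - 3)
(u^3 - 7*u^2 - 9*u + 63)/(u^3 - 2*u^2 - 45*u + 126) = (u^2 - 4*u - 21)/(u^2 + u - 42)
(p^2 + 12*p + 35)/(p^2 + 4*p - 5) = (p + 7)/(p - 1)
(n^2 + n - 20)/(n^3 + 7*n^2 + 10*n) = (n - 4)/(n*(n + 2))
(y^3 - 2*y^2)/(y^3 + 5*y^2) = (y - 2)/(y + 5)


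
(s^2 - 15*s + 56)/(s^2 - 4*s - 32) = (s - 7)/(s + 4)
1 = 1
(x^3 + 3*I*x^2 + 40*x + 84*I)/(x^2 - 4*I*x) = (x^3 + 3*I*x^2 + 40*x + 84*I)/(x*(x - 4*I))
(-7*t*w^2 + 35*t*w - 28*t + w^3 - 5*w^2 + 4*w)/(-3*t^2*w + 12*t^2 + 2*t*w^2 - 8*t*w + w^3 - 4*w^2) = (7*t*w - 7*t - w^2 + w)/(3*t^2 - 2*t*w - w^2)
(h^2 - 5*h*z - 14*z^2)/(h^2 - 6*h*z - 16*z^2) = (-h + 7*z)/(-h + 8*z)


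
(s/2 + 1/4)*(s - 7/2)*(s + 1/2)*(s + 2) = s^4/2 - s^3/4 - 33*s^2/8 - 59*s/16 - 7/8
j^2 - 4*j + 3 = (j - 3)*(j - 1)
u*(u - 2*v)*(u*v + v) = u^3*v - 2*u^2*v^2 + u^2*v - 2*u*v^2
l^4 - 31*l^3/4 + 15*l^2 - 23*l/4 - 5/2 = (l - 5)*(l - 2)*(l - 1)*(l + 1/4)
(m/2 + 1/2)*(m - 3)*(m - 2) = m^3/2 - 2*m^2 + m/2 + 3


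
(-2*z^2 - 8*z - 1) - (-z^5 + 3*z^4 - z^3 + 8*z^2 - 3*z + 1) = z^5 - 3*z^4 + z^3 - 10*z^2 - 5*z - 2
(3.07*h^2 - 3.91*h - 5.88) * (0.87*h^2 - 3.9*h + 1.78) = 2.6709*h^4 - 15.3747*h^3 + 15.598*h^2 + 15.9722*h - 10.4664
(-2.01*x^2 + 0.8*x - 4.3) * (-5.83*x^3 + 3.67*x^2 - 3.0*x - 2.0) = 11.7183*x^5 - 12.0407*x^4 + 34.035*x^3 - 14.161*x^2 + 11.3*x + 8.6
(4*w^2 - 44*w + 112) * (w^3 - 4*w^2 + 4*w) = 4*w^5 - 60*w^4 + 304*w^3 - 624*w^2 + 448*w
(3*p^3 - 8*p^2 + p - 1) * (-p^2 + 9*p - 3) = -3*p^5 + 35*p^4 - 82*p^3 + 34*p^2 - 12*p + 3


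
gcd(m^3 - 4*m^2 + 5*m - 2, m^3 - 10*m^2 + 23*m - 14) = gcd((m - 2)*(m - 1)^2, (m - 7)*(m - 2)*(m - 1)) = m^2 - 3*m + 2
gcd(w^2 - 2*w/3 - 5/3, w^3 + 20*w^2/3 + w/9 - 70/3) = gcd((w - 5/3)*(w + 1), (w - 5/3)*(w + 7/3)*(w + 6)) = w - 5/3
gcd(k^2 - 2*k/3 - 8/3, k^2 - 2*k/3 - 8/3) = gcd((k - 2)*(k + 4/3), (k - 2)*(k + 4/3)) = k^2 - 2*k/3 - 8/3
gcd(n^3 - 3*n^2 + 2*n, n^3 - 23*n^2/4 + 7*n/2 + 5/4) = n - 1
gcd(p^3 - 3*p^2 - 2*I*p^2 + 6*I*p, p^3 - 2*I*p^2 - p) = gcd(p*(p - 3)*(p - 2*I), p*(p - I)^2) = p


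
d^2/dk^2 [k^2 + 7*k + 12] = 2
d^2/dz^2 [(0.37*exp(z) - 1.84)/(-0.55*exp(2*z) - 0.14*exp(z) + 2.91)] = (-0.111925*exp(4*z) + 2.25489*exp(3*z) - 3.12807*exp(2*z) + 11.665006*exp(z) - 2.383581)*exp(z)/(0.166375*exp(6*z) + 0.12705*exp(5*z) - 2.608485*exp(4*z) - 1.341676*exp(3*z) + 13.801257*exp(2*z) + 3.556602*exp(z) - 24.642171)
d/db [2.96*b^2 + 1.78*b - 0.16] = 5.92*b + 1.78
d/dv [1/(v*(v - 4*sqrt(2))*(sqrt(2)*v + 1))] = (-3*sqrt(2)*v^2 + 14*v + 4*sqrt(2))/(v^2*(2*v^4 - 14*sqrt(2)*v^3 + 33*v^2 + 56*sqrt(2)*v + 32))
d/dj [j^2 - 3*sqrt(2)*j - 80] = 2*j - 3*sqrt(2)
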